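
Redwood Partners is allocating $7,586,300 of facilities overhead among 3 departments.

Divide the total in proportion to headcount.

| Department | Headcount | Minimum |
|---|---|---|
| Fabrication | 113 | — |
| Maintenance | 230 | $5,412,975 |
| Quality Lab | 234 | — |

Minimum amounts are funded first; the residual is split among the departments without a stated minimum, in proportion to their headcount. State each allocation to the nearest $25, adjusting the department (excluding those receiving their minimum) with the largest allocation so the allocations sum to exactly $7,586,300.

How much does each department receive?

Fabrication: $707,750 · Maintenance: $5,412,975 · Quality Lab: $1,465,575

Minimums first: Maintenance $5,412,975. Remaining pool $2,173,325.
Remaining pool split over remaining headcount 347: Fabrication 707,739.84 → $707,750; Quality Lab 1,465,585.16 → $1,465,575.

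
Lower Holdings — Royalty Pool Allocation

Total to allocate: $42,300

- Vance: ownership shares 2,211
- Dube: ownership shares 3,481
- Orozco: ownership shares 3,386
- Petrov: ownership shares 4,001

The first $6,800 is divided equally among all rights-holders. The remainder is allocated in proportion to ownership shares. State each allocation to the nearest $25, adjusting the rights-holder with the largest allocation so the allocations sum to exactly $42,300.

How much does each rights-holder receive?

$6,800 shared equally gives $1,700 per rights-holder.
Remainder $35,500 by ownership shares (total 13,079): Vance 6,001.26 → $6,000; Dube 9,448.39 → $9,450; Orozco 9,190.53 → $9,200; Petrov 10,859.81 → $10,850.
Totals: Vance $1,700 + $6,000 = $7,700; Dube $1,700 + $9,450 = $11,150; Orozco $1,700 + $9,200 = $10,900; Petrov $1,700 + $10,850 = $12,550.

Vance: $7,700 · Dube: $11,150 · Orozco: $10,900 · Petrov: $12,550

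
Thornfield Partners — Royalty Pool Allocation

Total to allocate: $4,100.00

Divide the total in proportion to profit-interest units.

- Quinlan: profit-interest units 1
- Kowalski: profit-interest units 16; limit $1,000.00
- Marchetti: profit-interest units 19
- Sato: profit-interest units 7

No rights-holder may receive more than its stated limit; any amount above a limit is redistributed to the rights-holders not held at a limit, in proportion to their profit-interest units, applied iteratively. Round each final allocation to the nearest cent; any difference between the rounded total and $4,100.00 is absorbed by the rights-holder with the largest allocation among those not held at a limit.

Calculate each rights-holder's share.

Combined profit-interest units = 43.
Pro-rata shares before constraints: Quinlan 95.3488; Kowalski 1,525.5814; Marchetti 1,811.6279; Sato 667.4419.
Held at cap: Kowalski ($1,000.00); residual $3,100.00 reallocated over remaining profit-interest units 27.
Remaining shares: Quinlan 114.8148 → $114.81; Marchetti 2,181.4815 → $2,181.48; Sato 803.7037 → $803.70.
Rounding difference +$0.01 applied to Marchetti → $2,181.49.

Quinlan: $114.81 · Kowalski: $1,000.00 · Marchetti: $2,181.49 · Sato: $803.70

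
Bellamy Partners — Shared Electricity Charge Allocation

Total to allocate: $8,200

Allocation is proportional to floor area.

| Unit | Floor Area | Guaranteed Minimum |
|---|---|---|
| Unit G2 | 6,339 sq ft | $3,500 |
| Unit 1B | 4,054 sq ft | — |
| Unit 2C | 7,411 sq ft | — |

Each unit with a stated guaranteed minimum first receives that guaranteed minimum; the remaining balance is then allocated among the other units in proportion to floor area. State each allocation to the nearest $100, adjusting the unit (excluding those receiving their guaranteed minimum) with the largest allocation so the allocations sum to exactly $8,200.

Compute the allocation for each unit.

Unit G2: $3,500 · Unit 1B: $1,700 · Unit 2C: $3,000

Minimums first: Unit G2 $3,500. Balance $4,700.
Balance split over remaining floor area 11,465: Unit 1B 1,661.91 → $1,700; Unit 2C 3,038.09 → $3,000.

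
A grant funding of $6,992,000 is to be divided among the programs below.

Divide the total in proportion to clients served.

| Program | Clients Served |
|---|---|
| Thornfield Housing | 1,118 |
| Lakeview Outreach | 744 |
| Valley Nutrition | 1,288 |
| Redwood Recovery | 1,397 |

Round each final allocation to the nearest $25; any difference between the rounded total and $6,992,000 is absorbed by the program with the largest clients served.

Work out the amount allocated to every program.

Clients served total: 1,118 + 744 + 1,288 + 1,397 = 4,547.
Unrounded shares: Thornfield Housing 1,719,167.80; Lakeview Outreach 1,144,061.58; Valley Nutrition 1,980,579.72; Redwood Recovery 2,148,190.90.
After rounding ($25): Thornfield Housing $1,719,175; Lakeview Outreach $1,144,050; Valley Nutrition $1,980,575; Redwood Recovery $2,148,200. Sum = $6,992,000.
No rounding difference to absorb.

Thornfield Housing: $1,719,175 · Lakeview Outreach: $1,144,050 · Valley Nutrition: $1,980,575 · Redwood Recovery: $2,148,200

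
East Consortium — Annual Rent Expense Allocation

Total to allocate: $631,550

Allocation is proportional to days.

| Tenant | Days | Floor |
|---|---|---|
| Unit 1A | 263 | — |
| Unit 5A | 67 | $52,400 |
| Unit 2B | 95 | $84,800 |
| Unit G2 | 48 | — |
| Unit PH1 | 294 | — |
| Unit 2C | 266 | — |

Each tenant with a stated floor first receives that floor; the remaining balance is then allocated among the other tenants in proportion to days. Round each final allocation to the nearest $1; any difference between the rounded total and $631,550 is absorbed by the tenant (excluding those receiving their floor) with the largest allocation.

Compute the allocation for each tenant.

Unit 1A: $149,270; Unit 5A: $52,400; Unit 2B: $84,800; Unit G2: $27,243; Unit PH1: $166,864; Unit 2C: $150,973

Minimums first: Unit 5A $52,400; Unit 2B $84,800. Balance $494,350.
Balance split over remaining days 871: Unit 1A 149,269.86 → $149,270; Unit G2 27,243.17 → $27,243; Unit PH1 166,864.41 → $166,864; Unit 2C 150,972.56 → $150,973.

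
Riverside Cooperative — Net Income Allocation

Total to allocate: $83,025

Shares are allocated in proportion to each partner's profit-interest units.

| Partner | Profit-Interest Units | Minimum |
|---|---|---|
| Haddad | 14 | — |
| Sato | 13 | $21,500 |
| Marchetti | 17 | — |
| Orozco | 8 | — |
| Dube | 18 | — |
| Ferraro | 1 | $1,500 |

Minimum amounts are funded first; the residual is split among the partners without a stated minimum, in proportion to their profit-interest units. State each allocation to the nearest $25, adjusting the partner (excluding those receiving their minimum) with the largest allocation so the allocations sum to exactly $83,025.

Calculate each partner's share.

Fund the minimums — Sato $21,500; Ferraro $1,500. Residual $60,025.
Residual split over remaining profit-interest units 57: Haddad 14,742.98 → $14,750; Marchetti 17,902.19 → $17,900; Orozco 8,424.56 → $8,425; Dube 18,955.26 → $18,950.

Haddad: $14,750 | Sato: $21,500 | Marchetti: $17,900 | Orozco: $8,425 | Dube: $18,950 | Ferraro: $1,500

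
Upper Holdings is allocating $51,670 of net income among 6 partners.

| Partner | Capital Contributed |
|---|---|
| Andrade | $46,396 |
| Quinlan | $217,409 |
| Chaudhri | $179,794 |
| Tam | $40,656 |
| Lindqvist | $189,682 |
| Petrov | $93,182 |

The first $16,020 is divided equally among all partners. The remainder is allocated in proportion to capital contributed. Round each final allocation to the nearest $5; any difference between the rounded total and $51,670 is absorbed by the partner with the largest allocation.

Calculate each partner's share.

First tranche $16,020 split equally: $2,670 each.
Remainder $35,650 by capital contributed (total 767,119): Andrade 2,156.14 → $2,155; Quinlan 10,103.56 → $10,105; Chaudhri 8,355.49 → $8,355; Tam 1,889.39 → $1,890; Lindqvist 8,815.01 → $8,815; Petrov 4,330.41 → $4,330.
Totals: Andrade $2,670 + $2,155 = $4,825; Quinlan $2,670 + $10,105 = $12,775; Chaudhri $2,670 + $8,355 = $11,025; Tam $2,670 + $1,890 = $4,560; Lindqvist $2,670 + $8,815 = $11,485; Petrov $2,670 + $4,330 = $7,000.

Andrade: $4,825 · Quinlan: $12,775 · Chaudhri: $11,025 · Tam: $4,560 · Lindqvist: $11,485 · Petrov: $7,000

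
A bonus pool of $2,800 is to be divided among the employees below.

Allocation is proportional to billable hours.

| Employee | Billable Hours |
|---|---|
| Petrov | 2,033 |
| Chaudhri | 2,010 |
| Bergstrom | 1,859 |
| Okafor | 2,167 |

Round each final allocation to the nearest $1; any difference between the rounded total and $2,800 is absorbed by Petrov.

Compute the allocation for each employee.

Petrov: $706 · Chaudhri: $697 · Bergstrom: $645 · Okafor: $752

Combined billable hours = 8,069.
Proportional shares: Petrov 2,033/8,069 × $2,800 = 705.47; Chaudhri 2,010/8,069 × $2,800 = 697.48; Bergstrom 1,859/8,069 × $2,800 = 645.09; Okafor 2,167/8,069 × $2,800 = 751.96.
After rounding ($1): Petrov $705; Chaudhri $697; Bergstrom $645; Okafor $752. Sum = $2,799.
Difference $2,800 − $2,799 = +$1 applied to Petrov: Petrov becomes $706.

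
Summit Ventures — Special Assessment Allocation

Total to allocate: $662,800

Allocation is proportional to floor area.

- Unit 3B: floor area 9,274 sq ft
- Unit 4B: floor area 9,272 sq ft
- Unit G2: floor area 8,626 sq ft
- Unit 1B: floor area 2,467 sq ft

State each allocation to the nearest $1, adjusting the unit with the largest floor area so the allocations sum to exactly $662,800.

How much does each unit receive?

Floor area total: 29,639.
Pro-rata amounts: Unit 3B 9,274/29,639 × $662,800 = 207,389.16; Unit 4B 9,272/29,639 × $662,800 = 207,344.43; Unit G2 8,626/29,639 × $662,800 = 192,898.30; Unit 1B 2,467/29,639 × $662,800 = 55,168.11.
At nearest $1: Unit 3B $207,389; Unit 4B $207,344; Unit G2 $192,898; Unit 1B $55,168. Sum = $662,799.
Difference $662,800 − $662,799 = +$1 applied to largest floor area (Unit 3B): Unit 3B becomes $207,390.

Unit 3B: $207,390; Unit 4B: $207,344; Unit G2: $192,898; Unit 1B: $55,168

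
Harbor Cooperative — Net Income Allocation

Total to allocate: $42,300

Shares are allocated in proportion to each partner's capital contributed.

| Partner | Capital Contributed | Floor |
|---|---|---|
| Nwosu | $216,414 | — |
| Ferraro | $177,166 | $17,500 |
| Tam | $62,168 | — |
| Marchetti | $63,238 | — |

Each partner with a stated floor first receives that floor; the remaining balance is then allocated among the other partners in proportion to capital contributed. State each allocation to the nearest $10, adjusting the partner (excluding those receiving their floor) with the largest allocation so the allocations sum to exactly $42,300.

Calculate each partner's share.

Guaranteed amounts: Ferraro $17,500. Remaining pool $24,800.
Remaining pool split over remaining capital contributed 341,820: Nwosu 15,701.44 → $15,700; Tam 4,510.46 → $4,510; Marchetti 4,588.09 → $4,590.

Nwosu: $15,700; Ferraro: $17,500; Tam: $4,510; Marchetti: $4,590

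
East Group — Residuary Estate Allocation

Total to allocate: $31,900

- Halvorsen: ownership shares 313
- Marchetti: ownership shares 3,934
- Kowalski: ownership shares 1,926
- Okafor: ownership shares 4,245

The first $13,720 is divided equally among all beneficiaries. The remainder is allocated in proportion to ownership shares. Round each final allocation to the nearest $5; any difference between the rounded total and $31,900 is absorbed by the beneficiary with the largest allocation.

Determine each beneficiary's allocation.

Equal tier: $13,720 ÷ 4 = $3,430 apiece.
Remainder $18,180 by ownership shares (total 10,418): Halvorsen 546.20 → $545; Marchetti 6,865.05 → $6,865; Kowalski 3,360.98 → $3,360; Okafor 7,407.77 → $7,410.
Totals: Halvorsen $3,430 + $545 = $3,975; Marchetti $3,430 + $6,865 = $10,295; Kowalski $3,430 + $3,360 = $6,790; Okafor $3,430 + $7,410 = $10,840.

Halvorsen: $3,975 | Marchetti: $10,295 | Kowalski: $6,790 | Okafor: $10,840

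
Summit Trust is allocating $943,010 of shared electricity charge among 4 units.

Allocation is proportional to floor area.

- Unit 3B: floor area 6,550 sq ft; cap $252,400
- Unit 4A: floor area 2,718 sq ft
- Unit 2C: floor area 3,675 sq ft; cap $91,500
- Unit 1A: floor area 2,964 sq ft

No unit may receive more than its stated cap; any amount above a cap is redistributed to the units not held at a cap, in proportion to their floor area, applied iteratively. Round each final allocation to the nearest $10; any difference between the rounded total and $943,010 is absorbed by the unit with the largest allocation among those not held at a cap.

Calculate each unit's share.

Total floor area = 15,907.
Unconstrained shares: Unit 3B 388,301.72; Unit 4A 161,130.39; Unit 2C 217,863.94; Unit 1A 175,713.94.
Held at cap: Unit 3B ($252,400), Unit 2C ($91,500); residual $599,110 reallocated over remaining floor area 5,682.
Redistributed shares: Unit 4A 286,585.88 → $286,590; Unit 1A 312,524.12 → $312,520.

Unit 3B: $252,400 | Unit 4A: $286,590 | Unit 2C: $91,500 | Unit 1A: $312,520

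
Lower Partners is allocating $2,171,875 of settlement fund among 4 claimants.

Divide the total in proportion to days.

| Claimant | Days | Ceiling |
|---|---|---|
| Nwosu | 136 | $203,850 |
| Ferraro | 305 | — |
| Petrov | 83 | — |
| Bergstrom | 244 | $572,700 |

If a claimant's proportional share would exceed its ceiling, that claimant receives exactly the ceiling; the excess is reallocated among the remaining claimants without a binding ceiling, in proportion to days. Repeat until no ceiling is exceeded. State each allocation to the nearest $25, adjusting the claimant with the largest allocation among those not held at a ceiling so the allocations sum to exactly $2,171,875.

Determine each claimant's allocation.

Days total: 768.
Pro-rata shares before constraints: Nwosu 384,602.86; Ferraro 862,528.48; Petrov 234,720.87; Bergstrom 690,022.79.
Cap binds for Nwosu ($203,850), Bergstrom ($572,700); residual $1,395,325 reallocated over remaining days 388.
Redistributed shares: Ferraro 1,096,840.53 → $1,096,850; Petrov 298,484.47 → $298,475.

Nwosu: $203,850; Ferraro: $1,096,850; Petrov: $298,475; Bergstrom: $572,700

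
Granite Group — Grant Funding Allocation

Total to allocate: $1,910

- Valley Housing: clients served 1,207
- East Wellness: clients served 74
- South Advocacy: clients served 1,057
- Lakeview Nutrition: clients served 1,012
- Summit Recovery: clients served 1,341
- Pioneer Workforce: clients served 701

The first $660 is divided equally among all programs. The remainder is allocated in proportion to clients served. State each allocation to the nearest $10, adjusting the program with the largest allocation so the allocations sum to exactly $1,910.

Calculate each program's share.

Valley Housing: $390 · East Wellness: $130 · South Advocacy: $360 · Lakeview Nutrition: $340 · Summit Recovery: $420 · Pioneer Workforce: $270

Equal tier: $660 ÷ 6 = $110 apiece.
Remainder $1,250 by clients served (total 5,392): Valley Housing 279.81 → $280; East Wellness 17.16 → $20; South Advocacy 245.04 → $250; Lakeview Nutrition 234.61 → $230; Summit Recovery 310.88 → $310; Pioneer Workforce 162.51 → $160.
Totals: Valley Housing $110 + $280 = $390; East Wellness $110 + $20 = $130; South Advocacy $110 + $250 = $360; Lakeview Nutrition $110 + $230 = $340; Summit Recovery $110 + $310 = $420; Pioneer Workforce $110 + $160 = $270.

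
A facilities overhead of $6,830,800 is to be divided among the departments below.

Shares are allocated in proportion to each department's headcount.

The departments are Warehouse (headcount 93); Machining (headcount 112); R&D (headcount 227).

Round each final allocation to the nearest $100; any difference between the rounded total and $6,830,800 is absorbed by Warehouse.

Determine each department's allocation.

Warehouse: $1,470,600; Machining: $1,770,900; R&D: $3,589,300

Combined headcount = 432.
Unrounded shares: Warehouse 93/432 × $6,830,800 = 1,470,519.44; Machining 112/432 × $6,830,800 = 1,770,948.15; R&D 227/432 × $6,830,800 = 3,589,332.41.
At nearest $100: Warehouse $1,470,500; Machining $1,770,900; R&D $3,589,300. Sum = $6,830,700.
Difference $6,830,800 − $6,830,700 = +$100 applied to Warehouse: Warehouse becomes $1,470,600.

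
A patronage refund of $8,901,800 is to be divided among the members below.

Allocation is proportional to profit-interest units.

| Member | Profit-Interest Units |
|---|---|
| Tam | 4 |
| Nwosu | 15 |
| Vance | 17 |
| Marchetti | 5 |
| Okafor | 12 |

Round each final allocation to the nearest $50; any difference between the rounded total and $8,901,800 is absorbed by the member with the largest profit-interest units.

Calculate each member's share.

Total profit-interest units = 53.
Unrounded shares: Tam 4/53 × $8,901,800 = 671,833.96; Nwosu 15/53 × $8,901,800 = 2,519,377.36; Vance 17/53 × $8,901,800 = 2,855,294.34; Marchetti 5/53 × $8,901,800 = 839,792.45; Okafor 12/53 × $8,901,800 = 2,015,501.89.
Rounded to nearest $50: Tam $671,850; Nwosu $2,519,400; Vance $2,855,300; Marchetti $839,800; Okafor $2,015,500. Sum = $8,901,850.
Difference $8,901,800 − $8,901,850 = −$50 applied to largest profit-interest units (Vance): Vance becomes $2,855,250.

Tam: $671,850 · Nwosu: $2,519,400 · Vance: $2,855,250 · Marchetti: $839,800 · Okafor: $2,015,500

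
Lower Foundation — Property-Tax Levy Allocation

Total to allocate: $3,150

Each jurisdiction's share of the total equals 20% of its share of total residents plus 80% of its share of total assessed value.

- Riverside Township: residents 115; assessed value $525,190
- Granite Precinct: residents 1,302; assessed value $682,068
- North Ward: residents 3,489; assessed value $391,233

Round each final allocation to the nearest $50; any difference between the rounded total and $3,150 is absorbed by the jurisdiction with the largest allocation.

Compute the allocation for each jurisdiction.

Residents total 4,906; assessed value total 1,598,491.
Composite weights (20% residents + 80% assessed value): Riverside Township 0.2675; Granite Precinct 0.3944; North Ward 0.3380.
Unrounded shares: Riverside Township 842.72; Granite Precinct 1,242.47; North Ward 1,064.81.
At nearest $50: Riverside Township $850; Granite Precinct $1,250; North Ward $1,050. Sum = $3,150.
No rounding difference to absorb.

Riverside Township: $850 | Granite Precinct: $1,250 | North Ward: $1,050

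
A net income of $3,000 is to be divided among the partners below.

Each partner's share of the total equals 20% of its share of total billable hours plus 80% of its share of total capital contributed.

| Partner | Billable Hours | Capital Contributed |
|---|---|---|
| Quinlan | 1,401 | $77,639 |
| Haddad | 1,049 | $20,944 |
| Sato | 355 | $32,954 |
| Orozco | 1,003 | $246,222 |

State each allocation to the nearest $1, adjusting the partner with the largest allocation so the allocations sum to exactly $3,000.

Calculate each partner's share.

Quinlan: $714 | Haddad: $298 | Sato: $265 | Orozco: $1,723

Billable hours total 3,808; capital contributed total 377,759.
Combined weights (20% billable hours + 80% capital contributed): Quinlan 0.2380; Haddad 0.0994; Sato 0.0884; Orozco 0.5741.
Proportional shares: Quinlan 714.01; Haddad 298.35; Sato 265.30; Orozco 1,722.35.
Rounded to nearest $1: Quinlan $714; Haddad $298; Sato $265; Orozco $1,722. Sum = $2,999.
Difference $3,000 − $2,999 = +$1 applied to largest allocation (Orozco): Orozco becomes $1,723.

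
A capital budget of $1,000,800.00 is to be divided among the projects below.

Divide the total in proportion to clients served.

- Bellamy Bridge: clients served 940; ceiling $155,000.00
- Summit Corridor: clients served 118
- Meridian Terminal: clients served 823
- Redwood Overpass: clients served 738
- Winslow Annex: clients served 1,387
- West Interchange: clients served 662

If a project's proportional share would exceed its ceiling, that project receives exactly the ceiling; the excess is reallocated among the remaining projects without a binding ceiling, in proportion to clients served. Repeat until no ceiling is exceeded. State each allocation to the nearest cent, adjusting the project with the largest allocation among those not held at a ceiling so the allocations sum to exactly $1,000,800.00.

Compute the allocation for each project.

Bellamy Bridge: $155,000.00 · Summit Corridor: $26,771.57 · Meridian Terminal: $186,720.33 · Redwood Overpass: $167,435.73 · Winslow Annex: $314,679.34 · West Interchange: $150,193.03

Combined clients served = 4,668.
Pro-rata shares before constraints: Bellamy Bridge 201,532.1337; Summit Corridor 25,298.7147; Meridian Terminal 176,447.8149; Redwood Overpass 158,224.1645; Winslow Annex 297,367.0951; West Interchange 141,930.0771.
Capped: Bellamy Bridge ($155,000.00); remaining pool $845,800.00 reallocated over remaining clients served 3,728.
Remaining shares: Summit Corridor 26,771.5665 → $26,771.57; Meridian Terminal 186,720.3326 → $186,720.33; Redwood Overpass 167,435.7296 → $167,435.73; Winslow Annex 314,679.3455 → $314,679.35; West Interchange 150,193.0258 → $150,193.03.
Rounding difference −$0.01 applied to Winslow Annex → $314,679.34.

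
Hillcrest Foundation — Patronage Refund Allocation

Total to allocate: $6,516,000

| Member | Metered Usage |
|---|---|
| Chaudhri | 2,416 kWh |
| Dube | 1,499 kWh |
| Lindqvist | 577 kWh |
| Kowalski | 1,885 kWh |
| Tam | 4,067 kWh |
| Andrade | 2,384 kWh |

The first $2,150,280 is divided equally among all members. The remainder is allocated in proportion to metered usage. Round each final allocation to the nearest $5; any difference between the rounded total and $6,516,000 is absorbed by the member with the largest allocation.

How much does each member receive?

Chaudhri: $1,180,610; Dube: $868,530; Lindqvist: $554,750; Kowalski: $999,895; Tam: $1,742,495; Andrade: $1,169,720

First tranche $2,150,280 split equally: $358,380 each.
Remainder $4,365,720 by metered usage (total 12,828): Chaudhri 822,231.02 → $822,230; Dube 510,150.79 → $510,150; Lindqvist 196,368.91 → $196,370; Kowalski 641,517.17 → $641,515; Tam 1,384,111.57 → $1,384,110; Andrade 811,340.54 → $811,340.
Rounding difference +$5 on remainder applied to Tam.
Totals: Chaudhri $358,380 + $822,230 = $1,180,610; Dube $358,380 + $510,150 = $868,530; Lindqvist $358,380 + $196,370 = $554,750; Kowalski $358,380 + $641,515 = $999,895; Tam $358,380 + $1,384,115 = $1,742,495; Andrade $358,380 + $811,340 = $1,169,720.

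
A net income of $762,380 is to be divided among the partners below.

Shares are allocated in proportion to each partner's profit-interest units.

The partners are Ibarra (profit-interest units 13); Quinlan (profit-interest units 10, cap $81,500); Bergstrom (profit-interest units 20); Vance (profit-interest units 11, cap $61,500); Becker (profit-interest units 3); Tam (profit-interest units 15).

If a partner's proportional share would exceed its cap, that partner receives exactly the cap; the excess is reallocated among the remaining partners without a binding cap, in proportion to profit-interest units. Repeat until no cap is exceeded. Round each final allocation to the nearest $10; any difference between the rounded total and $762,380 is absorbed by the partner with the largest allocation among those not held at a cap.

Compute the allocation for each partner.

Ibarra: $157,880; Quinlan: $81,500; Bergstrom: $242,900; Vance: $61,500; Becker: $36,430; Tam: $182,170

Total profit-interest units = 72.
Unconstrained shares: Ibarra 137,651.94; Quinlan 105,886.11; Bergstrom 211,772.22; Vance 116,474.72; Becker 31,765.83; Tam 158,829.17.
Capped: Quinlan ($81,500), Vance ($61,500); remaining pool $619,380 reallocated over remaining profit-interest units 51.
Shares after redistribution: Ibarra 157,881.18 → $157,880; Bergstrom 242,894.12 → $242,890; Becker 36,434.12 → $36,430; Tam 182,170.59 → $182,170.
Rounding difference +$10 applied to Bergstrom → $242,900.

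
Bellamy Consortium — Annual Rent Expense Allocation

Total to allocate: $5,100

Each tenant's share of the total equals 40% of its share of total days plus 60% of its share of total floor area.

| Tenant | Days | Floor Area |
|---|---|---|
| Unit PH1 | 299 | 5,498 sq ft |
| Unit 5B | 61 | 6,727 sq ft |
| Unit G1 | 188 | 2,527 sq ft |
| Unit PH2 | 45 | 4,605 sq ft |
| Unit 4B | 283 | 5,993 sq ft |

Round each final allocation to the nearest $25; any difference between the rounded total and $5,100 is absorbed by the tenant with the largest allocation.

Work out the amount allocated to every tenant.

Days total 876; floor area total 25,350.
Composite weights (40% days + 60% floor area): Unit PH1 0.2667; Unit 5B 0.1871; Unit G1 0.1457; Unit PH2 0.1295; Unit 4B 0.2711.
Proportional shares: Unit PH1 1,359.97; Unit 5B 954.07; Unit G1 742.84; Unit PH2 660.66; Unit 4B 1,382.46.
Rounded to nearest $25: Unit PH1 $1,350; Unit 5B $950; Unit G1 $750; Unit PH2 $650; Unit 4B $1,375. Sum = $5,075.
Difference $5,100 − $5,075 = +$25 applied to largest allocation (Unit 4B): Unit 4B becomes $1,400.

Unit PH1: $1,350 | Unit 5B: $950 | Unit G1: $750 | Unit PH2: $650 | Unit 4B: $1,400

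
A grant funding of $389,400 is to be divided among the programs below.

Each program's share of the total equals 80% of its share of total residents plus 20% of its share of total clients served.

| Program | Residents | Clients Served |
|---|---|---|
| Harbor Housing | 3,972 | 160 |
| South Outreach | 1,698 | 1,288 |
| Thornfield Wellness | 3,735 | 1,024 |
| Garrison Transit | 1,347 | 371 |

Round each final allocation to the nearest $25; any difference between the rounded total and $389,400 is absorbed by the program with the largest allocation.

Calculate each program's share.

Harbor Housing: $119,475 · South Outreach: $84,475 · Thornfield Wellness: $136,250 · Garrison Transit: $49,200

Totals — residents 10,752, clients served 2,843.
Combined weights (80% residents + 20% clients served): Harbor Housing 0.3068; South Outreach 0.2169; Thornfield Wellness 0.3499; Garrison Transit 0.1263.
Unrounded shares: Harbor Housing 119,464.58; South Outreach 84,479.47; Thornfield Wellness 136,266.00; Garrison Transit 49,189.94.
At nearest $25: Harbor Housing $119,475; South Outreach $84,475; Thornfield Wellness $136,275; Garrison Transit $49,200. Sum = $389,425.
Difference $389,400 − $389,425 = −$25 applied to largest allocation (Thornfield Wellness): Thornfield Wellness becomes $136,250.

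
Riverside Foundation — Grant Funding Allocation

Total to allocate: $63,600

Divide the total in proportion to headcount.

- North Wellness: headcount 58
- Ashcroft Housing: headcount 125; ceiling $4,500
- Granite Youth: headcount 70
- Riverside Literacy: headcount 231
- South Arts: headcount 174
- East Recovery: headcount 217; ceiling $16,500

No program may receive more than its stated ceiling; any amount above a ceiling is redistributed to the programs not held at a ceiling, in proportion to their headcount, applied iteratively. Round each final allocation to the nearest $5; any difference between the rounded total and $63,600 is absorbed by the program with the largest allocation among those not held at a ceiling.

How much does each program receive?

Combined headcount = 875.
Pro-rata shares before constraints: North Wellness 4,215.77; Ashcroft Housing 9,085.71; Granite Youth 5,088.00; Riverside Literacy 16,790.40; South Arts 12,647.31; East Recovery 15,772.80.
Capped: Ashcroft Housing ($4,500); residual $59,100 reallocated over remaining headcount 750.
Capped: East Recovery ($16,500); residual $42,600 reallocated over remaining headcount 533.
Remaining shares: North Wellness 4,635.65 → $4,635; Granite Youth 5,594.75 → $5,595; Riverside Literacy 18,462.66 → $18,465; South Arts 13,906.94 → $13,905.

North Wellness: $4,635 | Ashcroft Housing: $4,500 | Granite Youth: $5,595 | Riverside Literacy: $18,465 | South Arts: $13,905 | East Recovery: $16,500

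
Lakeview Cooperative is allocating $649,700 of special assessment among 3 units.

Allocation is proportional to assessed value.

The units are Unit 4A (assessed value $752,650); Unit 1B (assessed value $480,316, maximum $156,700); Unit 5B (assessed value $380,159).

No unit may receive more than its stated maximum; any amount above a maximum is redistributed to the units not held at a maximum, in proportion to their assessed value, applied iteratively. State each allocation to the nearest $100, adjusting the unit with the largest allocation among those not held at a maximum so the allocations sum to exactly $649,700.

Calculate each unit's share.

Unit 4A: $327,600 · Unit 1B: $156,700 · Unit 5B: $165,400

Assessed value total: 1,613,125.
Pro-rata shares before constraints: Unit 4A 303,136.28; Unit 1B 193,451.41; Unit 5B 153,112.31.
Held at cap: Unit 1B ($156,700); remaining pool $493,000 reallocated over remaining assessed value 1,132,809.
Shares after redistribution: Unit 4A 327,554.29 → $327,600; Unit 5B 165,445.71 → $165,400.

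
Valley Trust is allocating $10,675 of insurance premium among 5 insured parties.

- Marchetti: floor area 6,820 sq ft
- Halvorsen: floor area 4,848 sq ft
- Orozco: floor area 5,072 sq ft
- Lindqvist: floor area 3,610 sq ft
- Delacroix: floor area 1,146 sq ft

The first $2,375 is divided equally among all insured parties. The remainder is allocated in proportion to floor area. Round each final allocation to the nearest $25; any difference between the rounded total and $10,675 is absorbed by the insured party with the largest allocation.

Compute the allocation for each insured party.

First tranche $2,375 split equally: $475 each.
Remainder $8,300 by floor area (total 21,496): Marchetti 2,633.33 → $2,625; Halvorsen 1,871.90 → $1,875; Orozco 1,958.39 → $1,950; Lindqvist 1,393.89 → $1,400; Delacroix 442.49 → $450.
Totals: Marchetti $475 + $2,625 = $3,100; Halvorsen $475 + $1,875 = $2,350; Orozco $475 + $1,950 = $2,425; Lindqvist $475 + $1,400 = $1,875; Delacroix $475 + $450 = $925.

Marchetti: $3,100; Halvorsen: $2,350; Orozco: $2,425; Lindqvist: $1,875; Delacroix: $925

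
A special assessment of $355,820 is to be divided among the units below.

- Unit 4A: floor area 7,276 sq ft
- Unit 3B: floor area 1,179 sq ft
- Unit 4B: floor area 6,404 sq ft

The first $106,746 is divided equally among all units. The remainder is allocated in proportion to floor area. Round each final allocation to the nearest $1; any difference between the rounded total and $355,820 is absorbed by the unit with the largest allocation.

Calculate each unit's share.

Unit 4A: $157,546 · Unit 3B: $55,345 · Unit 4B: $142,929

Equal tier: $106,746 ÷ 3 = $35,582 apiece.
Remainder $249,074 by floor area (total 14,859): Unit 4A 121,963.96 → $121,964; Unit 3B 19,762.99 → $19,763; Unit 4B 107,347.06 → $107,347.
Totals: Unit 4A $35,582 + $121,964 = $157,546; Unit 3B $35,582 + $19,763 = $55,345; Unit 4B $35,582 + $107,347 = $142,929.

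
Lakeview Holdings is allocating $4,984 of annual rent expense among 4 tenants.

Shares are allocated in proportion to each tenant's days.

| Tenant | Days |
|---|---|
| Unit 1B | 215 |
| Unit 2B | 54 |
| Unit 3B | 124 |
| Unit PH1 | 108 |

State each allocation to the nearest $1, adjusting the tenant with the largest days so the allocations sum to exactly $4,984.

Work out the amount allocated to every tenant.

Sum of days: 215 + 54 + 124 + 108 = 501.
Pro-rata amounts: Unit 1B 2,138.84; Unit 2B 537.20; Unit 3B 1,233.56; Unit PH1 1,074.40.
After rounding ($1): Unit 1B $2,139; Unit 2B $537; Unit 3B $1,234; Unit PH1 $1,074. Sum = $4,984.
Rounded total matches; no reconciliation needed.

Unit 1B: $2,139 · Unit 2B: $537 · Unit 3B: $1,234 · Unit PH1: $1,074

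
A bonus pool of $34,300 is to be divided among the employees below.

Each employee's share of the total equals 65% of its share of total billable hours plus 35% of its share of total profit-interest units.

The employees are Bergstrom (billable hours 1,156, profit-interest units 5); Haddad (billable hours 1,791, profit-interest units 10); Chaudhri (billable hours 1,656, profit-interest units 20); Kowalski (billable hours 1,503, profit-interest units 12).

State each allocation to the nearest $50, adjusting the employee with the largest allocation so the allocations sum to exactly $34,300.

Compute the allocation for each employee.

Totals — billable hours 6,106, profit-interest units 47.
Blended shares (65% billable hours + 35% profit-interest units): Bergstrom 0.1603; Haddad 0.2651; Chaudhri 0.3252; Kowalski 0.2494.
Unrounded shares: Bergstrom 5,498.06; Haddad 9,093.78; Chaudhri 11,155.11; Kowalski 8,553.05.
After rounding ($50): Bergstrom $5,500; Haddad $9,100; Chaudhri $11,150; Kowalski $8,550. Sum = $34,300.
No rounding difference to absorb.

Bergstrom: $5,500 | Haddad: $9,100 | Chaudhri: $11,150 | Kowalski: $8,550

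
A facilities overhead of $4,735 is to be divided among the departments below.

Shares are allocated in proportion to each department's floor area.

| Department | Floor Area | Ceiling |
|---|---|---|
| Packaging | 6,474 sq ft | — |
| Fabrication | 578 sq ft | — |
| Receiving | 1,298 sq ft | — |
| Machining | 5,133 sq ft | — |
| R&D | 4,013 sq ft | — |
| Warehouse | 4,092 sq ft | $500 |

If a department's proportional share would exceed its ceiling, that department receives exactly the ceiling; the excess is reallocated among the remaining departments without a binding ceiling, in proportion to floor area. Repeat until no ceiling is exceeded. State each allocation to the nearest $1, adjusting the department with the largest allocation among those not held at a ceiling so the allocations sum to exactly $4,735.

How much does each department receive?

Floor area total: 21,588.
Proportional shares (ignoring caps): Packaging 1,419.97; Fabrication 126.78; Receiving 284.70; Machining 1,125.85; R&D 880.19; Warehouse 897.52.
Capped: Warehouse ($500); residual $4,235 reallocated over remaining floor area 17,496.
Remaining shares: Packaging 1,567.07 → $1,567; Fabrication 139.91 → $140; Receiving 314.19 → $314; Machining 1,242.47 → $1,242; R&D 971.37 → $971.
Rounding difference +$1 applied to Packaging → $1,568.

Packaging: $1,568 · Fabrication: $140 · Receiving: $314 · Machining: $1,242 · R&D: $971 · Warehouse: $500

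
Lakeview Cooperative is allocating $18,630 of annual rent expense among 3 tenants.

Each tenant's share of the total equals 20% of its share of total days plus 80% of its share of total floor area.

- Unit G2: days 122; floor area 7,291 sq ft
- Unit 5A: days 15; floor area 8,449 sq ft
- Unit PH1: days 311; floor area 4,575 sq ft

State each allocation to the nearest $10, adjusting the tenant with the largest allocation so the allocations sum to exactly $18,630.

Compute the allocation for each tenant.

Unit G2: $6,370 | Unit 5A: $6,320 | Unit PH1: $5,940

Days total 448; floor area total 20,315.
Combined weights (20% days + 80% floor area): Unit G2 0.3416; Unit 5A 0.3394; Unit PH1 0.3190.
Unrounded shares: Unit G2 6,363.68; Unit 5A 6,323.32; Unit PH1 5,943.00.
After rounding ($10): Unit G2 $6,360; Unit 5A $6,320; Unit PH1 $5,940. Sum = $18,620.
Difference $18,630 − $18,620 = +$10 applied to largest allocation (Unit G2): Unit G2 becomes $6,370.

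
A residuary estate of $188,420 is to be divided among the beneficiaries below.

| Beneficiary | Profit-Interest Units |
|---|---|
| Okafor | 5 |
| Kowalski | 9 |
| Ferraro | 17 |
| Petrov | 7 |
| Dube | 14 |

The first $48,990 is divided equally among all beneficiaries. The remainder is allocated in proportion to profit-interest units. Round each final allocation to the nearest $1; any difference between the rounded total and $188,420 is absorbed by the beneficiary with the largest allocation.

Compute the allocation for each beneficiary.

Okafor: $23,205 · Kowalski: $33,930 · Ferraro: $55,381 · Petrov: $28,567 · Dube: $47,337

Equal tier: $48,990 ÷ 5 = $9,798 apiece.
Remainder $139,430 by profit-interest units (total 52): Okafor 13,406.73 → $13,407; Kowalski 24,132.12 → $24,132; Ferraro 45,582.88 → $45,583; Petrov 18,769.42 → $18,769; Dube 37,538.85 → $37,539.
Totals: Okafor $9,798 + $13,407 = $23,205; Kowalski $9,798 + $24,132 = $33,930; Ferraro $9,798 + $45,583 = $55,381; Petrov $9,798 + $18,769 = $28,567; Dube $9,798 + $37,539 = $47,337.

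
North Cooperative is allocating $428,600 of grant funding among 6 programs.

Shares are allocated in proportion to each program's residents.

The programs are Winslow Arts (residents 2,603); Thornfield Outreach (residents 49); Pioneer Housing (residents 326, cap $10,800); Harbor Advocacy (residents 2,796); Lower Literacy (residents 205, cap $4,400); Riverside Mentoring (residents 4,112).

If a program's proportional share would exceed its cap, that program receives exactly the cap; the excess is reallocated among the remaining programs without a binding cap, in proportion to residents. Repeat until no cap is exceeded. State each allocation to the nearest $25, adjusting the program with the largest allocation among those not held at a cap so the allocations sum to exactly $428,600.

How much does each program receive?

Winslow Arts: $112,550 · Thornfield Outreach: $2,125 · Pioneer Housing: $10,800 · Harbor Advocacy: $120,900 · Lower Literacy: $4,400 · Riverside Mentoring: $177,825

Sum of residents: 10,091.
Unconstrained shares: Winslow Arts 110,558.50; Thornfield Outreach 2,081.20; Pioneer Housing 13,846.36; Harbor Advocacy 118,755.88; Lower Literacy 8,707.07; Riverside Mentoring 174,651.00.
Cap binds for Pioneer Housing ($10,800), Lower Literacy ($4,400); balance $413,400 reallocated over remaining residents 9,560.
Remaining shares: Winslow Arts 112,560.69 → $112,550; Thornfield Outreach 2,118.89 → $2,125; Harbor Advocacy 120,906.53 → $120,900; Riverside Mentoring 177,813.89 → $177,825.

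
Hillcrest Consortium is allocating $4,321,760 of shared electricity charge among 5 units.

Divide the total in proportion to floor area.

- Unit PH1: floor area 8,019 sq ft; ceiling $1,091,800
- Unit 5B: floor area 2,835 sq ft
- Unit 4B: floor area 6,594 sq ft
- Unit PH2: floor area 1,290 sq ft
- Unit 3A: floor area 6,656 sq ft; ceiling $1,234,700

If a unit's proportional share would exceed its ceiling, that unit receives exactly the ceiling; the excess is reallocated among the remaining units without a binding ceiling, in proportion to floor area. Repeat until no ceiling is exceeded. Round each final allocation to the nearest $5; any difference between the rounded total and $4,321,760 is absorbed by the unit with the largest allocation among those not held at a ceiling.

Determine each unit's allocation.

Combined floor area = 25,394.
Pro-rata shares before constraints: Unit PH1 1,364,739.44; Unit 5B 482,483.64; Unit 4B 1,122,221.21; Unit PH2 219,542.82; Unit 3A 1,132,772.88.
Held at cap: Unit PH1 ($1,091,800); residual $3,229,960 reallocated over remaining floor area 17,375.
Held at cap: Unit 3A ($1,234,700); residual $1,995,260 reallocated over remaining floor area 10,719.
Remaining shares: Unit 5B 527,713.60 → $527,715; Unit 4B 1,227,422.75 → $1,227,425; Unit PH2 240,123.65 → $240,125.
Rounding difference −$5 applied to Unit 4B → $1,227,420.

Unit PH1: $1,091,800 | Unit 5B: $527,715 | Unit 4B: $1,227,420 | Unit PH2: $240,125 | Unit 3A: $1,234,700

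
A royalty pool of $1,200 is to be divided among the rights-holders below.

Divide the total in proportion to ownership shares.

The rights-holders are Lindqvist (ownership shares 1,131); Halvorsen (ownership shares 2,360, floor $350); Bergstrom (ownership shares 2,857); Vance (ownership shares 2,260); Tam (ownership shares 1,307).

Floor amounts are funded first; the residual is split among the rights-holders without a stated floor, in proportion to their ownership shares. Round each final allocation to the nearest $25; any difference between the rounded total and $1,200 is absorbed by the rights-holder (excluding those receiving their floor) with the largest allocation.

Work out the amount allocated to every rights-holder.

Minimums first: Halvorsen $350. Residual $850.
Residual split over remaining ownership shares 7,555: Lindqvist 127.25 → $125; Bergstrom 321.44 → $325; Vance 254.27 → $250; Tam 147.05 → $150.

Lindqvist: $125 · Halvorsen: $350 · Bergstrom: $325 · Vance: $250 · Tam: $150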